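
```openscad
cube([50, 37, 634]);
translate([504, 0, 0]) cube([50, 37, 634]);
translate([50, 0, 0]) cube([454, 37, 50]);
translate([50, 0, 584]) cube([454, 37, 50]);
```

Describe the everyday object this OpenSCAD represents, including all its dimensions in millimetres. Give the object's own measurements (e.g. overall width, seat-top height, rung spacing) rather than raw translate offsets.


A rectangular picture frame lying in the x–z plane (depth along y). The opening is 454 mm wide (x) by 534 mm tall (z), surrounded by a border 50 mm wide on all four sides. The frame is 37 mm deep and is made of two full-height vertical stiles with two horizontal rails fitted between them.


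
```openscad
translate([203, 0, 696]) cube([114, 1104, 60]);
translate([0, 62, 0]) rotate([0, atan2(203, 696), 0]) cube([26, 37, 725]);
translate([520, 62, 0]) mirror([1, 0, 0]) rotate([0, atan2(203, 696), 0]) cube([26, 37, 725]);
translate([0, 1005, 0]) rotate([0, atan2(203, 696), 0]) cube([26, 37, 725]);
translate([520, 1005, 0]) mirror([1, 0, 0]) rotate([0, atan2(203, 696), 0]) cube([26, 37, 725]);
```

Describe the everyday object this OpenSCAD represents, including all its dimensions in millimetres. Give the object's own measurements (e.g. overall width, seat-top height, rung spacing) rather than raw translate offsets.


A sawhorse. A 114×1104×60 mm beam (x, y, z) sits on two A-frame leg pairs. Each pair is two raked legs of 26×37 mm section (37 mm along y) splaying symmetrically in x. Each leg rises 696 mm vertically over 203 mm of horizontal reach and is 725 mm long along its own axis. Every leg's outer bottom edge rests on the floor and its outer top edge meets a bottom edge of the beam — the left legs (tilting toward +x) meet the beam's −x bottom edge, the right legs (their mirror images, tilting toward −x) meet its +x bottom edge — so the leg tops tuck under the beam, the beam's underside is 696 mm above the floor, and the feet are 520 mm apart outside-to-outside with the beam centred between them. The two leg pairs are set in 62 mm from either end of the beam.


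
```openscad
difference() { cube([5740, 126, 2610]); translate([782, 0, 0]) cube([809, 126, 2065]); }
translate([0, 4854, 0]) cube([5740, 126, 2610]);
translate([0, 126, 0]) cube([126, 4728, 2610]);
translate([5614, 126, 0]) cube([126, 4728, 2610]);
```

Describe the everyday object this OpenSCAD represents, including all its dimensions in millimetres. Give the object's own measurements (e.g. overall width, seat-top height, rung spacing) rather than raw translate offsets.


A single room: four walls, each 2610 mm tall and 126 mm thick, enclosing an outside footprint 5740×4980 mm (x × y), no floor or roof. The front and back walls (−y and +y sides) run the full x-width; the side walls fit between their inner faces. A door opening 809 mm wide and 2065 mm tall is cut through the front wall from the floor up, its −x edge 782 mm from the wall's −x end.


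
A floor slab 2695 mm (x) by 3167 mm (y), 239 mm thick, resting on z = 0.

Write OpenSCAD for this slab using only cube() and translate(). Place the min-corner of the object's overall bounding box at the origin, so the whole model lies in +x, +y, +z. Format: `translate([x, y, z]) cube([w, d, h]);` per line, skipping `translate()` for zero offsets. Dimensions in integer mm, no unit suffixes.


cube([2695, 3167, 239]);


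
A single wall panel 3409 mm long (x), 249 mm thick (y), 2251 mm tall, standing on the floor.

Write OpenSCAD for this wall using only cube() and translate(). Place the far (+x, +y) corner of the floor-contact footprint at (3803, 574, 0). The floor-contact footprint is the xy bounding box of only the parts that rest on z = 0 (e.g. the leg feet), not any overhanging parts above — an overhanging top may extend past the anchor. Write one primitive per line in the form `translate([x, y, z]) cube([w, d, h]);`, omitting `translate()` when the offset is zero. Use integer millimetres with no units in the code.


translate([394, 325, 0]) cube([3409, 249, 2251]);


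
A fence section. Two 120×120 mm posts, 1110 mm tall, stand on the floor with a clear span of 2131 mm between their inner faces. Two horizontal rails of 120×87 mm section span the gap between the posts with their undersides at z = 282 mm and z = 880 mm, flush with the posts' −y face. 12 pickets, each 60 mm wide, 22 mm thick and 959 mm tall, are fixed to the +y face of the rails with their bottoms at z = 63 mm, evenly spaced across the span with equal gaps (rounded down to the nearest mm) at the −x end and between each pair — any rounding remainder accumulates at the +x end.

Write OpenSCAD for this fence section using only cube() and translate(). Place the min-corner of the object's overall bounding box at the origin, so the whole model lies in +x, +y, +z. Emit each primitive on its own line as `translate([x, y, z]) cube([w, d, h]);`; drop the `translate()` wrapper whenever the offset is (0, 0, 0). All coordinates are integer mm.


cube([120, 120, 1110]);
translate([2251, 0, 0]) cube([120, 120, 1110]);
translate([120, 0, 282]) cube([2131, 120, 87]);
translate([120, 0, 880]) cube([2131, 120, 87]);
translate([228, 120, 63]) cube([60, 22, 959]);
translate([396, 120, 63]) cube([60, 22, 959]);
translate([564, 120, 63]) cube([60, 22, 959]);
translate([732, 120, 63]) cube([60, 22, 959]);
translate([900, 120, 63]) cube([60, 22, 959]);
translate([1068, 120, 63]) cube([60, 22, 959]);
translate([1236, 120, 63]) cube([60, 22, 959]);
translate([1404, 120, 63]) cube([60, 22, 959]);
translate([1572, 120, 63]) cube([60, 22, 959]);
translate([1740, 120, 63]) cube([60, 22, 959]);
translate([1908, 120, 63]) cube([60, 22, 959]);
translate([2076, 120, 63]) cube([60, 22, 959]);


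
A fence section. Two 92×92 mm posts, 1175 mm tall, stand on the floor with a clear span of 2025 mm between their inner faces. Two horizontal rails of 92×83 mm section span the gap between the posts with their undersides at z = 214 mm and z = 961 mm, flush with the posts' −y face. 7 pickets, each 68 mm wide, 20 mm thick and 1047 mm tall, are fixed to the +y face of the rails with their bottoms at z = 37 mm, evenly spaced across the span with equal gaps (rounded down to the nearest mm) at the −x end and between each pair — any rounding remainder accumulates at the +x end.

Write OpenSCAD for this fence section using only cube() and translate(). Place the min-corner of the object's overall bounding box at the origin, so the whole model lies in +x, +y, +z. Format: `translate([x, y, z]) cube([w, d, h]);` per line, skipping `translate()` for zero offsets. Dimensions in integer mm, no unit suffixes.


cube([92, 92, 1175]);
translate([2117, 0, 0]) cube([92, 92, 1175]);
translate([92, 0, 214]) cube([2025, 92, 83]);
translate([92, 0, 961]) cube([2025, 92, 83]);
translate([285, 92, 37]) cube([68, 20, 1047]);
translate([546, 92, 37]) cube([68, 20, 1047]);
translate([807, 92, 37]) cube([68, 20, 1047]);
translate([1068, 92, 37]) cube([68, 20, 1047]);
translate([1329, 92, 37]) cube([68, 20, 1047]);
translate([1590, 92, 37]) cube([68, 20, 1047]);
translate([1851, 92, 37]) cube([68, 20, 1047]);


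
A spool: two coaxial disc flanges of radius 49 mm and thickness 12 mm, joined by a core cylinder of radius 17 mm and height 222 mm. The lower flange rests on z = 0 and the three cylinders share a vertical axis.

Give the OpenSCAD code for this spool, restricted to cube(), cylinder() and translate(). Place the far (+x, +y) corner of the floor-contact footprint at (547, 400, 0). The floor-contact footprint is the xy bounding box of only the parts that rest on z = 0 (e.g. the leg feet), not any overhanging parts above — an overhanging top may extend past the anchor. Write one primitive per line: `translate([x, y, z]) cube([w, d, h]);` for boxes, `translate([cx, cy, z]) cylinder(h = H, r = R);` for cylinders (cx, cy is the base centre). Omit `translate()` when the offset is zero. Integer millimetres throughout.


translate([498, 351, 0]) cylinder(h = 12, r = 49);
translate([498, 351, 12]) cylinder(h = 222, r = 17);
translate([498, 351, 234]) cylinder(h = 12, r = 49);


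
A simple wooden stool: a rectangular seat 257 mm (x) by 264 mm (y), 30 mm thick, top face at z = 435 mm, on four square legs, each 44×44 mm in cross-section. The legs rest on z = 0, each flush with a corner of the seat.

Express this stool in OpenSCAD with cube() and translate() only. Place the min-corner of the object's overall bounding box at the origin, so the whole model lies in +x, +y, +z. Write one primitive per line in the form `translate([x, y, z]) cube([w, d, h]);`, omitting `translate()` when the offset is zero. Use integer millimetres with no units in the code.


translate([0, 0, 405]) cube([257, 264, 30]);
cube([44, 44, 405]);
translate([213, 0, 0]) cube([44, 44, 405]);
translate([0, 220, 0]) cube([44, 44, 405]);
translate([213, 220, 0]) cube([44, 44, 405]);


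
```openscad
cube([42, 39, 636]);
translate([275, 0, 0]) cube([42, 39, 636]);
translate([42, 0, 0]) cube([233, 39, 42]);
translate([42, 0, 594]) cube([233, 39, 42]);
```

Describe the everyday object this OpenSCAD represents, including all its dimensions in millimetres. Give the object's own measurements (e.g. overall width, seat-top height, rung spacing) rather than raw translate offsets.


A rectangular picture frame lying in the x–z plane (depth along y). The opening is 233 mm wide (x) by 552 mm tall (z), surrounded by a border 42 mm wide on all four sides. The frame is 39 mm deep and is made of two full-height vertical stiles with two horizontal rails fitted between them.


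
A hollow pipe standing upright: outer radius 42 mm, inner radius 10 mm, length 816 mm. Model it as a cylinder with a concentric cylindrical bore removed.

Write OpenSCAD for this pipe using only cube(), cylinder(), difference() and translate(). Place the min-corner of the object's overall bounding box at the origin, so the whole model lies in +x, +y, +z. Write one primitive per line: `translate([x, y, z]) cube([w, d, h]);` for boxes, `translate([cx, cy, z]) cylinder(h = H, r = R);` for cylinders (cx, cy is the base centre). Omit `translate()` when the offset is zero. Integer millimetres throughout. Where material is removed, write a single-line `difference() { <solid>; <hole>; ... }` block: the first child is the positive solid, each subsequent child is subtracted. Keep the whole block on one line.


difference() { translate([42, 42, 0]) cylinder(h = 816, r = 42); translate([42, 42, 0]) cylinder(h = 816, r = 10); }


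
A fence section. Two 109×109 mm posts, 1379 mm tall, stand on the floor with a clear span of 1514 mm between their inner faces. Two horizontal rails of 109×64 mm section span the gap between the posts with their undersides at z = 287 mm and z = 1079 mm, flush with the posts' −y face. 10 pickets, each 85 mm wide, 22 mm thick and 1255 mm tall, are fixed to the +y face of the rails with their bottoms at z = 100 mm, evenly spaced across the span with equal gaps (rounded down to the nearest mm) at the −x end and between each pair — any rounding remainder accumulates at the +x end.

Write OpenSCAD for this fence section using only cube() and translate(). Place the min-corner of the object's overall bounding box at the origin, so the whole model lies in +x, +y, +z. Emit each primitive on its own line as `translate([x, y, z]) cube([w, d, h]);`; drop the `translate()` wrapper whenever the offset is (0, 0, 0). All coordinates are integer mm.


cube([109, 109, 1379]);
translate([1623, 0, 0]) cube([109, 109, 1379]);
translate([109, 0, 287]) cube([1514, 109, 64]);
translate([109, 0, 1079]) cube([1514, 109, 64]);
translate([169, 109, 100]) cube([85, 22, 1255]);
translate([314, 109, 100]) cube([85, 22, 1255]);
translate([459, 109, 100]) cube([85, 22, 1255]);
translate([604, 109, 100]) cube([85, 22, 1255]);
translate([749, 109, 100]) cube([85, 22, 1255]);
translate([894, 109, 100]) cube([85, 22, 1255]);
translate([1039, 109, 100]) cube([85, 22, 1255]);
translate([1184, 109, 100]) cube([85, 22, 1255]);
translate([1329, 109, 100]) cube([85, 22, 1255]);
translate([1474, 109, 100]) cube([85, 22, 1255]);


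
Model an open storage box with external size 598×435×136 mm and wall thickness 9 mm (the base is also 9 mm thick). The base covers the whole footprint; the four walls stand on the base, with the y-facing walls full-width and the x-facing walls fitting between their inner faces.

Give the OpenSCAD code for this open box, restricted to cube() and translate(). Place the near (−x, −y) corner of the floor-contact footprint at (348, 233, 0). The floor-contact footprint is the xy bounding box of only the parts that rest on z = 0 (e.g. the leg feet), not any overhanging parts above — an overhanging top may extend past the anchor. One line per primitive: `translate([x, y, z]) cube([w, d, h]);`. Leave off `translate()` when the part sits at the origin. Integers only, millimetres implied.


translate([348, 233, 0]) cube([598, 435, 9]);
translate([348, 233, 9]) cube([598, 9, 127]);
translate([348, 659, 9]) cube([598, 9, 127]);
translate([348, 242, 9]) cube([9, 417, 127]);
translate([937, 242, 9]) cube([9, 417, 127]);


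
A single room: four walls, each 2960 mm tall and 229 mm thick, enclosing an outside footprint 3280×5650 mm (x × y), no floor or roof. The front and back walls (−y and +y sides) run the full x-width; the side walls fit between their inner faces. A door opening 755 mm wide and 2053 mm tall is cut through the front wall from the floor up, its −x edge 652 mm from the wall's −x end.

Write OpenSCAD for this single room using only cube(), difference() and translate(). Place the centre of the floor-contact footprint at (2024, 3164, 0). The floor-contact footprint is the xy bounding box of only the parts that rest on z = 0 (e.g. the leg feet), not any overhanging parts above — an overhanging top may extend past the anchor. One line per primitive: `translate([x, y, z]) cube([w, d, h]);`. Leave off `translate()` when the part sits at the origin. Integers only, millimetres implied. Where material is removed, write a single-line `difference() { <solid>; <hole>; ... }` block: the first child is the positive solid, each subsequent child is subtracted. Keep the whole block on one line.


difference() { translate([384, 339, 0]) cube([3280, 229, 2960]); translate([1036, 339, 0]) cube([755, 229, 2053]); }
translate([384, 5760, 0]) cube([3280, 229, 2960]);
translate([384, 568, 0]) cube([229, 5192, 2960]);
translate([3435, 568, 0]) cube([229, 5192, 2960]);


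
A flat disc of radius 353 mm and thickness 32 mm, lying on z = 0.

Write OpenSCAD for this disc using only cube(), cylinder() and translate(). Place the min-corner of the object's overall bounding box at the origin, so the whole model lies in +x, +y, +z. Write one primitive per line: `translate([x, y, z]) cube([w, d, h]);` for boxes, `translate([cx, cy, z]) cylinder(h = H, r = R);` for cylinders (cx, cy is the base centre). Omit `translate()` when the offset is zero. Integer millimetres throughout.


translate([353, 353, 0]) cylinder(h = 32, r = 353);


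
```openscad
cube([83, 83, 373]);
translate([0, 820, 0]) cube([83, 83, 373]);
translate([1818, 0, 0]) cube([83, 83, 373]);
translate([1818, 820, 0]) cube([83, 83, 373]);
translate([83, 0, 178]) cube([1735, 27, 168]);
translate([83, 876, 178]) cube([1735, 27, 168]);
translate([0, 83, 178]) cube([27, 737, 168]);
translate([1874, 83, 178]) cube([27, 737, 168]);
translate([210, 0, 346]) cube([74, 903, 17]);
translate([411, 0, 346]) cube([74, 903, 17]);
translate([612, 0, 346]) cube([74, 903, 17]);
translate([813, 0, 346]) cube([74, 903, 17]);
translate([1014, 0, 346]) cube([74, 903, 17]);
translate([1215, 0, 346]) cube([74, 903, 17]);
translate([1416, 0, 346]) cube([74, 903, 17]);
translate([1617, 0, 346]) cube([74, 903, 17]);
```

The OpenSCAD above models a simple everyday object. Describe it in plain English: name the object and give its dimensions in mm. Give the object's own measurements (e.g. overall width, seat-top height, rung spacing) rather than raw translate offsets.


A bed frame 1901 mm long (x) by 903 mm wide (y). Four 83×83 mm corner posts, 373 mm tall, at the corners of the footprint. Four rails of 27 mm thickness and 168 mm height run between adjacent posts with their undersides at z = 178 mm, their outer faces flush with the outside of the frame (the two x-running rails run between the posts' inner faces; the two y-running rails run between the posts' inner faces). 8 slats, each 74 mm wide (x) and 17 mm thick, lie across the top of the two x-running rails, running the full 903 mm width of the frame in y; along x they sit between the end posts with a 127 mm gap after the −x posts and between neighbouring slats and before the +x posts.


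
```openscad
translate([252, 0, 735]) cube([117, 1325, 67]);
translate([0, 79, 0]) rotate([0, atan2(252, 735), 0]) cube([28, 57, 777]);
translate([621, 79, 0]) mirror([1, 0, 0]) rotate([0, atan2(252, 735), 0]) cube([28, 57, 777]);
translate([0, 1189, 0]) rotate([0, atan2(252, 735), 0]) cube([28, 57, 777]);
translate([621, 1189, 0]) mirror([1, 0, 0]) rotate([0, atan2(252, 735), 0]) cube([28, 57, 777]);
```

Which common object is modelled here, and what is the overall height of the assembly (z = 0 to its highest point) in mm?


A sawhorse. The overall height is 802 mm.

A beam across two mirrored pairs of raked legs — a sawhorse. The beam's underside is at z = 735 (matching the legs' vertical rise in atan2(252, 735)) and the beam is 67 mm tall, so its top is at 735 + 67 = 802 mm. The raked legs top out at the beam's underside, so that is the highest point.


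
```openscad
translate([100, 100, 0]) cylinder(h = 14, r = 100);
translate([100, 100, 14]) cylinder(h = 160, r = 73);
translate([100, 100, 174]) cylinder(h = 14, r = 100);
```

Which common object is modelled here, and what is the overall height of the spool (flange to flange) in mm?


A spool. The overall height is 188 mm.

Three coaxial cylinders, large–small–large — a spool. Two 14 mm flanges and a 160 mm core give 14 + 160 + 14 = 188 mm.


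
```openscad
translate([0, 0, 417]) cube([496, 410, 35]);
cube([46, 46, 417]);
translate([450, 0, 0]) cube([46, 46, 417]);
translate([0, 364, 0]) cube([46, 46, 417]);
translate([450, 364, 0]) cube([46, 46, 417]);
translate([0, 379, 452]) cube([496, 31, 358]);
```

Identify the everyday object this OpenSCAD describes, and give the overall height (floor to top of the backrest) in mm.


A chair. The overall height is 810 mm.

A slab on four corner posts with a tall panel at the back — a chair. The seat slab sits at z = 417 with thickness 35, and the 358 mm backrest starts at the seat top, so the overall height is 417 + 35 + 358 = 810 mm.


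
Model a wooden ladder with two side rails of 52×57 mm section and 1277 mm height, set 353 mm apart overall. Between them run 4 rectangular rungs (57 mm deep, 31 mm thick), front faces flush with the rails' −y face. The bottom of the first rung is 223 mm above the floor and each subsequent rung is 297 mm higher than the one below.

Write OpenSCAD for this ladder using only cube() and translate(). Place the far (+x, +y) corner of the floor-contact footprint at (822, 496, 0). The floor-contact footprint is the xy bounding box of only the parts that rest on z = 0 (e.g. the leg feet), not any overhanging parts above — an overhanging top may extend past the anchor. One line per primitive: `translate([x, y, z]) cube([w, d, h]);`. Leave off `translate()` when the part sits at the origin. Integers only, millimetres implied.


// rung span = 353 - 2*52 = 249
// rung[k] z = 223 + k*297
translate([469, 439, 0]) cube([52, 57, 1277]);
translate([770, 439, 0]) cube([52, 57, 1277]);
translate([521, 439, 223]) cube([249, 57, 31]);
translate([521, 439, 520]) cube([249, 57, 31]);
translate([521, 439, 817]) cube([249, 57, 31]);
translate([521, 439, 1114]) cube([249, 57, 31]);


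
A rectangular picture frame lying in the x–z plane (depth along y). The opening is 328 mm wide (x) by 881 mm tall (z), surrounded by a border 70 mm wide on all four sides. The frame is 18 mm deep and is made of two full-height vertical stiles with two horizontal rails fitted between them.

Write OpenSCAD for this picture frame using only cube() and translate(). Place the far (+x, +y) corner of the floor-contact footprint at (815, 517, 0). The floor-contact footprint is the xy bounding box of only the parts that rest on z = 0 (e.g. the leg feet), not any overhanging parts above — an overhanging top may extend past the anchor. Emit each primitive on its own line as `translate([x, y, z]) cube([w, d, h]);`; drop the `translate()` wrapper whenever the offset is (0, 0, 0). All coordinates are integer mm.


translate([347, 499, 0]) cube([70, 18, 1021]);
translate([745, 499, 0]) cube([70, 18, 1021]);
translate([417, 499, 0]) cube([328, 18, 70]);
translate([417, 499, 951]) cube([328, 18, 70]);


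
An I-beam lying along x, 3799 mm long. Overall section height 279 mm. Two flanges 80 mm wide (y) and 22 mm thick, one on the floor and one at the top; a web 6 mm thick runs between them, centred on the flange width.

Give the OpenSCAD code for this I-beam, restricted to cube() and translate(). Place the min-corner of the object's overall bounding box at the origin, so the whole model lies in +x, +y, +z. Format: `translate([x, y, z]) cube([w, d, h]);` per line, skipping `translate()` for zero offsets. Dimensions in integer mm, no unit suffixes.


cube([3799, 80, 22]);
translate([0, 37, 22]) cube([3799, 6, 235]);
translate([0, 0, 257]) cube([3799, 80, 22]);


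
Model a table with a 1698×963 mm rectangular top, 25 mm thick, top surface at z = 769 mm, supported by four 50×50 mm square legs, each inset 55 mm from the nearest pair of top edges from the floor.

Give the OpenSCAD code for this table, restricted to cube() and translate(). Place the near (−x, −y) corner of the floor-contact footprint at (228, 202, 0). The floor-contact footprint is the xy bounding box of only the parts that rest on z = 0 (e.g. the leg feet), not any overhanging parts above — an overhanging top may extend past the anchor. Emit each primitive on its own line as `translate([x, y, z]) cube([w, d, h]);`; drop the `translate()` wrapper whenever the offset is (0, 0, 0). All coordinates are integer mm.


translate([173, 147, 744]) cube([1698, 963, 25]);
translate([228, 202, 0]) cube([50, 50, 744]);
translate([1766, 202, 0]) cube([50, 50, 744]);
translate([228, 1005, 0]) cube([50, 50, 744]);
translate([1766, 1005, 0]) cube([50, 50, 744]);


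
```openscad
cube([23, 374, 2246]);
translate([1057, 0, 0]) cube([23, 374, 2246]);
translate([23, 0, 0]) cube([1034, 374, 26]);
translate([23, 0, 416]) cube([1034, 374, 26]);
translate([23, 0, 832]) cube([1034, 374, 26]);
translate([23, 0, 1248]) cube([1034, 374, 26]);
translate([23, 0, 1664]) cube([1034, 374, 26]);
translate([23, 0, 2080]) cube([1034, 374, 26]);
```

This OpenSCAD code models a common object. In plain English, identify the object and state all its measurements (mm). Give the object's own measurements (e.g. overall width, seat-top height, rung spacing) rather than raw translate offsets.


An open bookshelf. Two side panels, each 23 mm thick, 374 mm deep and 2246 mm tall, stand 1080 mm apart (outside-to-outside). Between them sit 6 shelves, each 26 mm thick and 374 mm deep, spanning the full gap between the sides. The bottom shelf rests on the floor (its underside at z = 0) and the clear gap between one shelf's top and the next shelf's underside is 390 mm.


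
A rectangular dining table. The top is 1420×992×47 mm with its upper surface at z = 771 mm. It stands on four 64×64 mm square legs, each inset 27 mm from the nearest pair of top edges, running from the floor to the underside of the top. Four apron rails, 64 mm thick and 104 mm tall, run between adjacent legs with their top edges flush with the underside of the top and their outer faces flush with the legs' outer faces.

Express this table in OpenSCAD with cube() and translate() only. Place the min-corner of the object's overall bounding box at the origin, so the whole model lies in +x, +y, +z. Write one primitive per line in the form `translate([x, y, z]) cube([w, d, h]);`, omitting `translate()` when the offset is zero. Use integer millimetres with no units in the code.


translate([0, 0, 724]) cube([1420, 992, 47]);
translate([27, 27, 0]) cube([64, 64, 724]);
translate([1329, 27, 0]) cube([64, 64, 724]);
translate([27, 901, 0]) cube([64, 64, 724]);
translate([1329, 901, 0]) cube([64, 64, 724]);
translate([91, 27, 620]) cube([1238, 64, 104]);
translate([91, 901, 620]) cube([1238, 64, 104]);
translate([27, 91, 620]) cube([64, 810, 104]);
translate([1329, 91, 620]) cube([64, 810, 104]);


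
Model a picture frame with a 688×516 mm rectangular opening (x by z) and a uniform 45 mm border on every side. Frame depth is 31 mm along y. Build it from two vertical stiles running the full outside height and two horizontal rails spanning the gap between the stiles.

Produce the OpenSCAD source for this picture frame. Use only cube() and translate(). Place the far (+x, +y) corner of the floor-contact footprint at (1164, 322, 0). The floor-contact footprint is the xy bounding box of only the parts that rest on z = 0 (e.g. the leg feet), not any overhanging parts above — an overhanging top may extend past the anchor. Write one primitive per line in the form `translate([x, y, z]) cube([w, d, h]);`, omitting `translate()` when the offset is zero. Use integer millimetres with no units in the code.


translate([386, 291, 0]) cube([45, 31, 606]);
translate([1119, 291, 0]) cube([45, 31, 606]);
translate([431, 291, 0]) cube([688, 31, 45]);
translate([431, 291, 561]) cube([688, 31, 45]);


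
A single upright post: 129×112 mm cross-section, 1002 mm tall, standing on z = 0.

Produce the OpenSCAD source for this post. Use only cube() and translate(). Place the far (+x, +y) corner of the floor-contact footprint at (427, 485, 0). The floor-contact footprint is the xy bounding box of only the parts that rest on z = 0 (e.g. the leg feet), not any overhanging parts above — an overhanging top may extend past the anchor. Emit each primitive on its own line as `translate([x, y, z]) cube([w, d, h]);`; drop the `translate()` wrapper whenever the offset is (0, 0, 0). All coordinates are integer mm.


translate([298, 373, 0]) cube([129, 112, 1002]);


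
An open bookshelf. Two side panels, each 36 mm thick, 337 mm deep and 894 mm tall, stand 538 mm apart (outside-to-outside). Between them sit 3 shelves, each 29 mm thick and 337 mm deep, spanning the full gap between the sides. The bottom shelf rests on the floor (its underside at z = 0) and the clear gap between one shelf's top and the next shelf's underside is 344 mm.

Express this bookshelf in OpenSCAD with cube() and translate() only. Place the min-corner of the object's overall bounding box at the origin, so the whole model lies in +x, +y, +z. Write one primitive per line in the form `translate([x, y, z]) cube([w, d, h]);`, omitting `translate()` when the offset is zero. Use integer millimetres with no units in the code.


cube([36, 337, 894]);
translate([502, 0, 0]) cube([36, 337, 894]);
translate([36, 0, 0]) cube([466, 337, 29]);
translate([36, 0, 373]) cube([466, 337, 29]);
translate([36, 0, 746]) cube([466, 337, 29]);


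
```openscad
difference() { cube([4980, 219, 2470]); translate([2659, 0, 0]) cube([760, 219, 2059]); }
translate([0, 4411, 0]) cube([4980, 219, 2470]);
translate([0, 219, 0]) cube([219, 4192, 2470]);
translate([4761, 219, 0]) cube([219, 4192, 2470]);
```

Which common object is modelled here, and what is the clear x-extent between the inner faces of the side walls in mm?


A single room. The interior width is 4542 mm.

Four walls enclosing a rectangle with a door in the front wall — a room. Outside width 4980 minus two 219 mm walls gives 4542 mm.


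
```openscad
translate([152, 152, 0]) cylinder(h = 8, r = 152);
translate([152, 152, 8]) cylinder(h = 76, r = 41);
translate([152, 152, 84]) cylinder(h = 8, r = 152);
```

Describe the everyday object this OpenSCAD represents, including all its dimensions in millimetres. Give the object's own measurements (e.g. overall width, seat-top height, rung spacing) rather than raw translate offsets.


A spool: two coaxial disc flanges of radius 152 mm and thickness 8 mm, joined by a core cylinder of radius 41 mm and height 76 mm. The lower flange rests on z = 0 and the three cylinders share a vertical axis.


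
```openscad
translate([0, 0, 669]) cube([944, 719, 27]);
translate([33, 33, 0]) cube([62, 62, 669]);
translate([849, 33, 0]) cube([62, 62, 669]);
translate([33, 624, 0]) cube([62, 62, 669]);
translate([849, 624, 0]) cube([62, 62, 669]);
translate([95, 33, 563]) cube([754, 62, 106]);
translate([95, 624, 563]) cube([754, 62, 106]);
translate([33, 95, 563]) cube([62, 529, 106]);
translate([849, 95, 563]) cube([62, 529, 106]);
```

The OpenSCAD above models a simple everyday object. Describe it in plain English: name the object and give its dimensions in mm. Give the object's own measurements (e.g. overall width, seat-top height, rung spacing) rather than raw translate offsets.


A table: top 944 mm (x) × 719 mm (y), 27 mm thick, upper face at z = 696 mm, on four 62×62 mm square legs, each inset 33 mm from the nearest pair of top edges from z = 0 to the bottom of the top. Four apron rails, 62 mm thick and 106 mm tall, run between adjacent legs with their top edges flush with the underside of the top and their outer faces flush with the legs' outer faces.


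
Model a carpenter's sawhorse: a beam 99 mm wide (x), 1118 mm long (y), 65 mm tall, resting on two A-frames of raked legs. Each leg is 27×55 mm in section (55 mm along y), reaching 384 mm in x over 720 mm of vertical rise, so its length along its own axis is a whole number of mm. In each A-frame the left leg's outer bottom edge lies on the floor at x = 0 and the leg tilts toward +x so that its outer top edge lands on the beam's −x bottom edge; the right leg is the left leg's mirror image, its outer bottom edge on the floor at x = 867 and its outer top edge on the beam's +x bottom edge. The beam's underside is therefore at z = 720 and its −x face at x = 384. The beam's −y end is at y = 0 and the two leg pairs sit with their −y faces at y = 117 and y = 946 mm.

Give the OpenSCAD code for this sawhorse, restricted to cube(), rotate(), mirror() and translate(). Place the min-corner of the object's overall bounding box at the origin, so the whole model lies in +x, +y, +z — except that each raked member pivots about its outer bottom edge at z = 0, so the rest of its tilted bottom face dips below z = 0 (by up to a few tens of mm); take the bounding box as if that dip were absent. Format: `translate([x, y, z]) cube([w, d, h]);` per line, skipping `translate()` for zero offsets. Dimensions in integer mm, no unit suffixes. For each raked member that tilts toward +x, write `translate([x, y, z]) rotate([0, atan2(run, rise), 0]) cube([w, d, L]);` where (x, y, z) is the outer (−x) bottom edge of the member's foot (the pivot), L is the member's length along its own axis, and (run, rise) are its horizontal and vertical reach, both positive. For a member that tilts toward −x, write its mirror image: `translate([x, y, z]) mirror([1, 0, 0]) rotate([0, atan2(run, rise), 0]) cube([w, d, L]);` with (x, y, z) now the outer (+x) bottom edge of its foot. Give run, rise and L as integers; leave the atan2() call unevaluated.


translate([384, 0, 720]) cube([99, 1118, 65]);
translate([0, 117, 0]) rotate([0, atan2(384, 720), 0]) cube([27, 55, 816]);
translate([867, 117, 0]) mirror([1, 0, 0]) rotate([0, atan2(384, 720), 0]) cube([27, 55, 816]);
translate([0, 946, 0]) rotate([0, atan2(384, 720), 0]) cube([27, 55, 816]);
translate([867, 946, 0]) mirror([1, 0, 0]) rotate([0, atan2(384, 720), 0]) cube([27, 55, 816]);


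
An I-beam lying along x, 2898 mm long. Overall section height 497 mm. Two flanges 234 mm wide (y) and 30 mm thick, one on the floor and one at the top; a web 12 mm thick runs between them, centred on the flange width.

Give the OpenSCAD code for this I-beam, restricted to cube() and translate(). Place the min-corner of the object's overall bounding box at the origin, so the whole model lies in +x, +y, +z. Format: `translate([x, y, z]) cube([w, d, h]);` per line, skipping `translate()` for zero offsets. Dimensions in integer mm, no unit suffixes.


cube([2898, 234, 30]);
translate([0, 111, 30]) cube([2898, 12, 437]);
translate([0, 0, 467]) cube([2898, 234, 30]);


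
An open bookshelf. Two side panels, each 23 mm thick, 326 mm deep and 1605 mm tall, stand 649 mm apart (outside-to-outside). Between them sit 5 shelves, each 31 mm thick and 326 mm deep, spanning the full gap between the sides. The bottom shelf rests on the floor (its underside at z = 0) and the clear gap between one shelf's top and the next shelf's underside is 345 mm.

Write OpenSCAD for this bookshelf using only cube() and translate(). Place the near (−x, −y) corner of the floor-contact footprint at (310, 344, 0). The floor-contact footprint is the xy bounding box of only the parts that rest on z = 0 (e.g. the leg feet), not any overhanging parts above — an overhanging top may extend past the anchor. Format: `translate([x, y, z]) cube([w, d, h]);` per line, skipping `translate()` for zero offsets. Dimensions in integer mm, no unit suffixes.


translate([310, 344, 0]) cube([23, 326, 1605]);
translate([936, 344, 0]) cube([23, 326, 1605]);
translate([333, 344, 0]) cube([603, 326, 31]);
translate([333, 344, 376]) cube([603, 326, 31]);
translate([333, 344, 752]) cube([603, 326, 31]);
translate([333, 344, 1128]) cube([603, 326, 31]);
translate([333, 344, 1504]) cube([603, 326, 31]);


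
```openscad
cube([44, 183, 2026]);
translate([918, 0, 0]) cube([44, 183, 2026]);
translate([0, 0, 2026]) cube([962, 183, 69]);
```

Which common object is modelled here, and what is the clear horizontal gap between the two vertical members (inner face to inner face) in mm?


A door frame. The clear opening width is 874 mm.

Two 2026 mm tall posts with a header on top — a door frame. The left jamb is 44 mm wide at x = 0; the right jamb starts at x = 918. The clear opening is 918 − 44 = 874 mm.


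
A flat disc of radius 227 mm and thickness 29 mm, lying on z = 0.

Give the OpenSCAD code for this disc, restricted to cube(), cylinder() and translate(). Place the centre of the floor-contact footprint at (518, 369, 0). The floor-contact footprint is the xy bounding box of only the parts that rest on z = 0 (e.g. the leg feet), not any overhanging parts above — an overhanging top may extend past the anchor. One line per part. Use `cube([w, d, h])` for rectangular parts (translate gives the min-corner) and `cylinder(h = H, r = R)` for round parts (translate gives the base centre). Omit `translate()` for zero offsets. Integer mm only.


translate([518, 369, 0]) cylinder(h = 29, r = 227);


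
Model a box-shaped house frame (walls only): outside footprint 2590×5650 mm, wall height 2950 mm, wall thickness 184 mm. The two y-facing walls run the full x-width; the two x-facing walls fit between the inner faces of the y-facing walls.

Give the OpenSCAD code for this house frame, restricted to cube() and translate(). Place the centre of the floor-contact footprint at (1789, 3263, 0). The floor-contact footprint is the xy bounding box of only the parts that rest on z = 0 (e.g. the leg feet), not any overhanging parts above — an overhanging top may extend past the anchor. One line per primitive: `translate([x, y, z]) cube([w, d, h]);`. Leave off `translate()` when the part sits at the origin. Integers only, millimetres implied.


translate([494, 438, 0]) cube([2590, 184, 2950]);
translate([494, 5904, 0]) cube([2590, 184, 2950]);
translate([494, 622, 0]) cube([184, 5282, 2950]);
translate([2900, 622, 0]) cube([184, 5282, 2950]);


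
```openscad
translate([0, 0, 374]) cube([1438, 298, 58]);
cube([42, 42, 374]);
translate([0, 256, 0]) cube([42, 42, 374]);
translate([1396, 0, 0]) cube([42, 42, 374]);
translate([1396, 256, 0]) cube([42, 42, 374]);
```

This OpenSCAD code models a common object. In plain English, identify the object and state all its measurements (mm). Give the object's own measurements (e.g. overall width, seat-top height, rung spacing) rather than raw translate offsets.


A bench: a 1438×298 mm seat slab, 58 mm thick, top at z = 432 mm, on four 42×42 mm square legs flush with the seat corners and standing on z = 0.


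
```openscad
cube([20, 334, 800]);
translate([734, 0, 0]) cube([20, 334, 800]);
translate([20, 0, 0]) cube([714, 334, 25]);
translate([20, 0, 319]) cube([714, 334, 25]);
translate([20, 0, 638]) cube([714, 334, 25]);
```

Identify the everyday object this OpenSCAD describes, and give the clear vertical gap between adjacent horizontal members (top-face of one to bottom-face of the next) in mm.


A bookshelf. The clear shelf gap is 294 mm.

Two tall side panels with 3 horizontal boards between them — a bookshelf. The first two shelf undersides are at z = 0 and z = 319; with shelf thickness 25, the clear gap is 319 − 0 − 25 = 294 mm.


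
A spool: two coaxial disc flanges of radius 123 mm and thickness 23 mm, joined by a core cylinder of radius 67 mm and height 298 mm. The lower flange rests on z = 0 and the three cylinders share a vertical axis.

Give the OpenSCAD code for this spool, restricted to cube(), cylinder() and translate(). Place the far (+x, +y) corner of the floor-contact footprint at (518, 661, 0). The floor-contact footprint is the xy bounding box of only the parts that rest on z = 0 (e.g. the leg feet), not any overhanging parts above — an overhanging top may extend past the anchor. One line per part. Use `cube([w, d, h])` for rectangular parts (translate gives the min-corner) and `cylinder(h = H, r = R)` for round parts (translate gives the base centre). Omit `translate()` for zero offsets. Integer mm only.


translate([395, 538, 0]) cylinder(h = 23, r = 123);
translate([395, 538, 23]) cylinder(h = 298, r = 67);
translate([395, 538, 321]) cylinder(h = 23, r = 123);


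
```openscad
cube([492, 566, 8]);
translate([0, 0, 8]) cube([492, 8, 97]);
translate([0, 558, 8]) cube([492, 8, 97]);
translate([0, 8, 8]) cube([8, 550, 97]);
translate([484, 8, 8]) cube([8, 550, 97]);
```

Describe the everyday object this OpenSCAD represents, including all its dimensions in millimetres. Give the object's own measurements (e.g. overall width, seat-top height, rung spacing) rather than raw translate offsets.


An open-topped rectangular box: outside dimensions 492×566×105 mm, with a uniform wall and base thickness of 8 mm. The base is a full 492×566 slab on the floor; four walls sit on top of the base. The front and back walls (the −y and +y sides) span the full width; the two side walls fit between them.


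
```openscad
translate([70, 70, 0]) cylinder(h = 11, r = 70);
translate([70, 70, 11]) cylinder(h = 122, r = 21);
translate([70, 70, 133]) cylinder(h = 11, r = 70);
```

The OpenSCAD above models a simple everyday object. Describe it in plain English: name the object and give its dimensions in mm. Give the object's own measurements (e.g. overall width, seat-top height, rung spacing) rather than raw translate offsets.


A spool: two coaxial disc flanges of radius 70 mm and thickness 11 mm, joined by a core cylinder of radius 21 mm and height 122 mm. The lower flange rests on z = 0 and the three cylinders share a vertical axis.


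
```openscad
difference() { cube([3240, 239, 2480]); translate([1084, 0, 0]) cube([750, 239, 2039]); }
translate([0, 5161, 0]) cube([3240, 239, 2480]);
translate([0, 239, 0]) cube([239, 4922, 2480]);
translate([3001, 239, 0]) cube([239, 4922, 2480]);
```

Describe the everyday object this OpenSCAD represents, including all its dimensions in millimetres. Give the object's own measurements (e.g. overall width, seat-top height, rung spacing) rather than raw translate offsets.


A single room: four walls, each 2480 mm tall and 239 mm thick, enclosing an outside footprint 3240×5400 mm (x × y), no floor or roof. The front and back walls (−y and +y sides) run the full x-width; the side walls fit between their inner faces. A door opening 750 mm wide and 2039 mm tall is cut through the front wall from the floor up, its −x edge 1084 mm from the wall's −x end.
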